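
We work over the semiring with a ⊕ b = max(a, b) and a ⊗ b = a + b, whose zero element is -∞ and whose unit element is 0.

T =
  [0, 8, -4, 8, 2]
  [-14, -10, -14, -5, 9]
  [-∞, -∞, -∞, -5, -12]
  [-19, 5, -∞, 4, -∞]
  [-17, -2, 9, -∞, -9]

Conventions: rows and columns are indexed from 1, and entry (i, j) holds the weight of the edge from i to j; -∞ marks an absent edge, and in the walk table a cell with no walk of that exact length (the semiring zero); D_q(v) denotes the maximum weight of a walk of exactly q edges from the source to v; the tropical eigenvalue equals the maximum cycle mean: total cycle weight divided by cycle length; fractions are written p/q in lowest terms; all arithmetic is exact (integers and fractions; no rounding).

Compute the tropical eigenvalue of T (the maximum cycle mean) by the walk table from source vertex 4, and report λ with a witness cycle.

q=0: [-∞, -∞, -∞, 0, -∞]
q=1: [-19, 5, -∞, 4, -∞]
q=2: [-9, 9, -9, 8, 14]
q=3: [-3, 13, 23, 12, 18]
q=4: [1, 17, 27, 18, 22]
q=5: [5, 23, 31, 22, 26]
Optimal cycle mean attained by: cycle 2->5->3->4->2, total 9 + 9 + (-5) + 5, length 4.
Answer: λ = 9/2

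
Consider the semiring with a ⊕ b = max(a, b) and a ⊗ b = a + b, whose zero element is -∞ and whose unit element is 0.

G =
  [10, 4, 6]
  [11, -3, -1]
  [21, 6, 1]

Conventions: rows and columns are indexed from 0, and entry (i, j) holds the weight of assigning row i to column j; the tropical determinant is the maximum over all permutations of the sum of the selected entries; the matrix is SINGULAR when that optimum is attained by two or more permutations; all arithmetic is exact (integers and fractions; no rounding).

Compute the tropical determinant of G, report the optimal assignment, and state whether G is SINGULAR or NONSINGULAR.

σ = (0, 1, 2): 10 + (-3) + 1 = 8
σ = (0, 2, 1): 10 + (-1) + 6 = 15
σ = (1, 0, 2): 4 + 11 + 1 = 16
σ = (1, 2, 0): 4 + (-1) + 21 = 24
σ = (2, 0, 1): 6 + 11 + 6 = 23
σ = (2, 1, 0): 6 + (-3) + 21 = 24
Optimal value attained by: σ = (1, 2, 0).
Answer: det⊕(G) = 24; verdict: SINGULAR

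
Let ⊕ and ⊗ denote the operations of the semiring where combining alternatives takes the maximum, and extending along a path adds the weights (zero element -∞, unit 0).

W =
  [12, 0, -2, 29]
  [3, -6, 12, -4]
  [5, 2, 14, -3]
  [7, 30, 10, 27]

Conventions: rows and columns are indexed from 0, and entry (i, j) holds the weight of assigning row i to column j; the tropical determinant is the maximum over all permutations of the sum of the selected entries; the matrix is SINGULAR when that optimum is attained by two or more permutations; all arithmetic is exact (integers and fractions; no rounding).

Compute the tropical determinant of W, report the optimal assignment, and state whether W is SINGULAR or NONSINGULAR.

σ = (0, 1, 2, 3): 12 + (-6) + 14 + 27 = 47
σ = (0, 1, 3, 2): 12 + (-6) + (-3) + 10 = 13
σ = (0, 2, 1, 3): 12 + 12 + 2 + 27 = 53
σ = (0, 2, 3, 1): 12 + 12 + (-3) + 30 = 51
σ = (0, 3, 1, 2): 12 + (-4) + 2 + 10 = 20
σ = (0, 3, 2, 1): 12 + (-4) + 14 + 30 = 52
σ = (1, 0, 2, 3): 0 + 3 + 14 + 27 = 44
σ = (1, 0, 3, 2): 0 + 3 + (-3) + 10 = 10
σ = (1, 2, 0, 3): 0 + 12 + 5 + 27 = 44
σ = (1, 2, 3, 0): 0 + 12 + (-3) + 7 = 16
σ = (1, 3, 0, 2): 0 + (-4) + 5 + 10 = 11
σ = (1, 3, 2, 0): 0 + (-4) + 14 + 7 = 17
σ = (2, 0, 1, 3): (-2) + 3 + 2 + 27 = 30
σ = (2, 0, 3, 1): (-2) + 3 + (-3) + 30 = 28
σ = (2, 1, 0, 3): (-2) + (-6) + 5 + 27 = 24
σ = (2, 1, 3, 0): (-2) + (-6) + (-3) + 7 = -4
σ = (2, 3, 0, 1): (-2) + (-4) + 5 + 30 = 29
σ = (2, 3, 1, 0): (-2) + (-4) + 2 + 7 = 3
σ = (3, 0, 1, 2): 29 + 3 + 2 + 10 = 44
σ = (3, 0, 2, 1): 29 + 3 + 14 + 30 = 76
σ = (3, 1, 0, 2): 29 + (-6) + 5 + 10 = 38
σ = (3, 1, 2, 0): 29 + (-6) + 14 + 7 = 44
σ = (3, 2, 0, 1): 29 + 12 + 5 + 30 = 76
σ = (3, 2, 1, 0): 29 + 12 + 2 + 7 = 50
Optimal value attained by: σ = (3, 0, 2, 1).
Answer: det⊕(W) = 76; verdict: SINGULAR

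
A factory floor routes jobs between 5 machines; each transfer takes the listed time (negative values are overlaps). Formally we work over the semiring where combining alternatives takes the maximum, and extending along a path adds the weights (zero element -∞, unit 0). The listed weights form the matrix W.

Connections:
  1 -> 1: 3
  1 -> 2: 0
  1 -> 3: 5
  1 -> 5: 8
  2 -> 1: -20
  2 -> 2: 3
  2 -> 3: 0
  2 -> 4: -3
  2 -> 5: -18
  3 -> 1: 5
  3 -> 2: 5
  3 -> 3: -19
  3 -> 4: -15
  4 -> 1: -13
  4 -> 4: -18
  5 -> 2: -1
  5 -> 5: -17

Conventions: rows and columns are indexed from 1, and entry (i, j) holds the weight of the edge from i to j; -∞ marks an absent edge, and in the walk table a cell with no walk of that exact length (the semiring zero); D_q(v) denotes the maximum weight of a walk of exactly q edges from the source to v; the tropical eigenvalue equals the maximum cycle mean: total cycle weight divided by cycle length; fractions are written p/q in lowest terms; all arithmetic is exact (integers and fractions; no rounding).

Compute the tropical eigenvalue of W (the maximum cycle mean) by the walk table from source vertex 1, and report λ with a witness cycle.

q=0: [0, -∞, -∞, -∞, -∞]
q=1: [3, 0, 5, -∞, 8]
q=2: [10, 10, 8, -3, 11]
q=3: [13, 13, 15, 7, 18]
q=4: [20, 20, 18, 10, 21]
q=5: [23, 23, 25, 17, 28]
Optimal cycle mean attained by: cycle 1->3->1, total 5 + 5, length 2.
Answer: λ = 5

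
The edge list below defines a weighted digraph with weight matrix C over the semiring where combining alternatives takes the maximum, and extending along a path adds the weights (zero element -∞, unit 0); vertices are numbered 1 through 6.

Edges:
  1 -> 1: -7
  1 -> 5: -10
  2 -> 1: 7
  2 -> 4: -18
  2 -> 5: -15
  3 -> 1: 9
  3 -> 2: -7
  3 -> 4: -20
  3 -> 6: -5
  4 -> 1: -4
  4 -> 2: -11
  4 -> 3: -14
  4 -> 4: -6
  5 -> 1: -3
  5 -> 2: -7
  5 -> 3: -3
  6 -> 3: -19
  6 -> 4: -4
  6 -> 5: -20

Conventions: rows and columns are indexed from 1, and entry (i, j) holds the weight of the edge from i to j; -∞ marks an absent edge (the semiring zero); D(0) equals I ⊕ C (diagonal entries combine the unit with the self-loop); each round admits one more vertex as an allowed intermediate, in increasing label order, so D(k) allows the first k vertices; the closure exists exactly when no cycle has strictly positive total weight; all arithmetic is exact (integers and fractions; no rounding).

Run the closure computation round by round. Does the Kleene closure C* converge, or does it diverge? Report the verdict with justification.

D(0):
  [0, -∞, -∞, -∞, -10, -∞]
  [7, 0, -∞, -18, -15, -∞]
  [9, -7, 0, -20, -∞, -5]
  [-4, -11, -14, 0, -∞, -∞]
  [-3, -7, -3, -∞, 0, -∞]
  [-∞, -∞, -19, -4, -20, 0]
D(1):
  [0, -∞, -∞, -∞, -10, -∞]
  [7, 0, -∞, -18, -3, -∞]
  [9, -7, 0, -20, -1, -5]
  [-4, -11, -14, 0, -14, -∞]
  [-3, -7, -3, -∞, 0, -∞]
  [-∞, -∞, -19, -4, -20, 0]
D(2):
  [0, -∞, -∞, -∞, -10, -∞]
  [7, 0, -∞, -18, -3, -∞]
  [9, -7, 0, -20, -1, -5]
  [-4, -11, -14, 0, -14, -∞]
  [0, -7, -3, -25, 0, -∞]
  [-∞, -∞, -19, -4, -20, 0]
D(3):
  [0, -∞, -∞, -∞, -10, -∞]
  [7, 0, -∞, -18, -3, -∞]
  [9, -7, 0, -20, -1, -5]
  [-4, -11, -14, 0, -14, -19]
  [6, -7, -3, -23, 0, -8]
  [-10, -26, -19, -4, -20, 0]
D(4):
  [0, -∞, -∞, -∞, -10, -∞]
  [7, 0, -32, -18, -3, -37]
  [9, -7, 0, -20, -1, -5]
  [-4, -11, -14, 0, -14, -19]
  [6, -7, -3, -23, 0, -8]
  [-8, -15, -18, -4, -18, 0]
D(5):
  [0, -17, -13, -33, -10, -18]
  [7, 0, -6, -18, -3, -11]
  [9, -7, 0, -20, -1, -5]
  [-4, -11, -14, 0, -14, -19]
  [6, -7, -3, -23, 0, -8]
  [-8, -15, -18, -4, -18, 0]
D(6):
  [0, -17, -13, -22, -10, -18]
  [7, 0, -6, -15, -3, -11]
  [9, -7, 0, -9, -1, -5]
  [-4, -11, -14, 0, -14, -19]
  [6, -7, -3, -12, 0, -8]
  [-8, -15, -18, -4, -18, 0]
Key observation: every diagonal entry stays at the unit through all rounds, so no improving cycle exists.
Answer: CONVERGES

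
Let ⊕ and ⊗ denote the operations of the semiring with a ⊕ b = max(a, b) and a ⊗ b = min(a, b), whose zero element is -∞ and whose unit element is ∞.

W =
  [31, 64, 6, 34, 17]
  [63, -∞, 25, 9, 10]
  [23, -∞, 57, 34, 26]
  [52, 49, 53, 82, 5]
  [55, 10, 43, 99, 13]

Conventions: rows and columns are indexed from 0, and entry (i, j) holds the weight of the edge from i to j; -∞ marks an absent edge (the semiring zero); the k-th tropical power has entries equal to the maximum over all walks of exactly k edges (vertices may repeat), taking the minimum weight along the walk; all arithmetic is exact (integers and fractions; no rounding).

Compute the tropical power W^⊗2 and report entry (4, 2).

W^⊗2:
  [63, 34, 34, 34, 17]
  [31, 63, 25, 34, 25]
  [34, 34, 57, 34, 26]
  [52, 52, 53, 82, 26]
  [52, 55, 53, 82, 26]
Key observation: the optimum is the walk 4->3->2, with weight 99 min 53 = 53.
Optimal value attained by: walk 4->3->2.
Answer: (W^⊗2)[4][2] = 53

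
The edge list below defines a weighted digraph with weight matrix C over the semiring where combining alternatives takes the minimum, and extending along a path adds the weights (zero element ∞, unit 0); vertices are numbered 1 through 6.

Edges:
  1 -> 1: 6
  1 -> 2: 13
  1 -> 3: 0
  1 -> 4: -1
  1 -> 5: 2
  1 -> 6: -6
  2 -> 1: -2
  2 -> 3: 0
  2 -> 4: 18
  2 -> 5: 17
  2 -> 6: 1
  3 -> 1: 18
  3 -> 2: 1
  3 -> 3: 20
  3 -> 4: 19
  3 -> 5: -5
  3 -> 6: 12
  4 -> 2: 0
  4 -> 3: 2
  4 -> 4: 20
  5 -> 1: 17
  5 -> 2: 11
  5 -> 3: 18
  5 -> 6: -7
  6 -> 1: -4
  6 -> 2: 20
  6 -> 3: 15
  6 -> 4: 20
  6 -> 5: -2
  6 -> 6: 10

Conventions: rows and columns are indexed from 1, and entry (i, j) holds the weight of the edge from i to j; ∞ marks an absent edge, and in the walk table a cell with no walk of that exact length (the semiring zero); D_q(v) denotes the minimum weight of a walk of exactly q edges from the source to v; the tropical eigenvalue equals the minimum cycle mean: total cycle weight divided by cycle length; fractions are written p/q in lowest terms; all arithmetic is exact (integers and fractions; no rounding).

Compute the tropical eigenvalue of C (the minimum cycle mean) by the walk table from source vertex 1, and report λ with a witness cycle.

q=0: [0, ∞, ∞, ∞, ∞, ∞]
q=1: [6, 13, 0, -1, 2, -6]
q=2: [-10, -1, 1, 5, -8, -5]
q=3: [-9, 2, -10, -11, -8, -16]
q=4: [-20, -11, -9, -10, -18, -15]
q=5: [-19, -10, -20, -21, -18, -26]
q=6: [-30, -21, -19, -20, -28, -25]
Optimal cycle mean attained by: cycle 1->6->1, total (-6) + (-4), length 2.
Answer: λ = -5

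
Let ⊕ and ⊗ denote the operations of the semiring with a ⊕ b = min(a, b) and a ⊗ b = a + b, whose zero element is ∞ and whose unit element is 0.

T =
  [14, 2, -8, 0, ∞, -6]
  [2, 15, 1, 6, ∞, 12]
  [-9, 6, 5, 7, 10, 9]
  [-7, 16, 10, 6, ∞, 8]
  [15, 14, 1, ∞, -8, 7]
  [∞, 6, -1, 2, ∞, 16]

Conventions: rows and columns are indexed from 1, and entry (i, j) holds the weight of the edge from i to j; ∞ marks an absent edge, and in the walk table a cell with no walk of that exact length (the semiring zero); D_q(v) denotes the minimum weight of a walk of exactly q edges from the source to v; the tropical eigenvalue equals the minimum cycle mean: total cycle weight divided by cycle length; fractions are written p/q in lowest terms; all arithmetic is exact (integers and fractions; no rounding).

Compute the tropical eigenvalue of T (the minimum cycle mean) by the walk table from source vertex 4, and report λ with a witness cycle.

q=0: [∞, ∞, ∞, 0, ∞, ∞]
q=1: [-7, 16, 10, 6, ∞, 8]
q=2: [-1, -5, -15, -7, 20, -13]
q=3: [-24, -9, -14, -11, -5, -7]
q=4: [-23, -22, -32, -24, -13, -30]
q=5: [-41, -26, -31, -28, -22, -29]
q=6: [-40, -39, -49, -41, -30, -47]
Optimal cycle mean attained by: cycle 1->3->1, total (-8) + (-9), length 2.
Answer: λ = -17/2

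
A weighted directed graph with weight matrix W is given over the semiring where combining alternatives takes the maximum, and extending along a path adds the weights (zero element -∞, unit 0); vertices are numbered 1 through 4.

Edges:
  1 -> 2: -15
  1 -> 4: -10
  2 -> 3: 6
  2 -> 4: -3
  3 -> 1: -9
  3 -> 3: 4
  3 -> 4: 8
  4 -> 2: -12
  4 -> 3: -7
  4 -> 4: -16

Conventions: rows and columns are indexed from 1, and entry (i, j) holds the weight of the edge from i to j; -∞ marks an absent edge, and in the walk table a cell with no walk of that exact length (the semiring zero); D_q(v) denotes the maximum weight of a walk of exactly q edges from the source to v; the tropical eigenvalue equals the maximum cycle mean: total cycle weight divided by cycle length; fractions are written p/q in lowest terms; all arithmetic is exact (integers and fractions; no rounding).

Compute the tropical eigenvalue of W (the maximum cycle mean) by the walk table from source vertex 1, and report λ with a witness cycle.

q=0: [0, -∞, -∞, -∞]
q=1: [-∞, -15, -∞, -10]
q=2: [-∞, -22, -9, -18]
q=3: [-18, -30, -5, -1]
q=4: [-14, -13, -1, 3]
Optimal cycle mean attained by: cycle 3->3, total 4, length 1.
Answer: λ = 4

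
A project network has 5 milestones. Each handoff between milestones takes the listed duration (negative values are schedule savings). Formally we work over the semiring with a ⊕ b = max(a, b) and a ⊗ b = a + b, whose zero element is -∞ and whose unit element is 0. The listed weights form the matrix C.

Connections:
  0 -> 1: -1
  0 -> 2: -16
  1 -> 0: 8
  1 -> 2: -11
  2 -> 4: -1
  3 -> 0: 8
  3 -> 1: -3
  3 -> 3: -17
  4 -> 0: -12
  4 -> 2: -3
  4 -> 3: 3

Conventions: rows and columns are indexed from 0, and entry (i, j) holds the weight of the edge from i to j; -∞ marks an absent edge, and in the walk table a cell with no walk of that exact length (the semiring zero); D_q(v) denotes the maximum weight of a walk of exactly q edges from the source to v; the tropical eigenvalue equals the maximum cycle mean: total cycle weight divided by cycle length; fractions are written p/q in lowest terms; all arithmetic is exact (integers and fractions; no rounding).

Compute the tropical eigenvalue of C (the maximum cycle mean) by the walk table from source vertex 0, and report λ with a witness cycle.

q=0: [0, -∞, -∞, -∞, -∞]
q=1: [-∞, -1, -16, -∞, -∞]
q=2: [7, -∞, -12, -∞, -17]
q=3: [-29, 6, -9, -14, -13]
q=4: [14, -17, -5, -10, -10]
q=5: [-2, 13, -2, -7, -6]
Optimal cycle mean attained by: cycle 0->1->0, total (-1) + 8, length 2.
Answer: λ = 7/2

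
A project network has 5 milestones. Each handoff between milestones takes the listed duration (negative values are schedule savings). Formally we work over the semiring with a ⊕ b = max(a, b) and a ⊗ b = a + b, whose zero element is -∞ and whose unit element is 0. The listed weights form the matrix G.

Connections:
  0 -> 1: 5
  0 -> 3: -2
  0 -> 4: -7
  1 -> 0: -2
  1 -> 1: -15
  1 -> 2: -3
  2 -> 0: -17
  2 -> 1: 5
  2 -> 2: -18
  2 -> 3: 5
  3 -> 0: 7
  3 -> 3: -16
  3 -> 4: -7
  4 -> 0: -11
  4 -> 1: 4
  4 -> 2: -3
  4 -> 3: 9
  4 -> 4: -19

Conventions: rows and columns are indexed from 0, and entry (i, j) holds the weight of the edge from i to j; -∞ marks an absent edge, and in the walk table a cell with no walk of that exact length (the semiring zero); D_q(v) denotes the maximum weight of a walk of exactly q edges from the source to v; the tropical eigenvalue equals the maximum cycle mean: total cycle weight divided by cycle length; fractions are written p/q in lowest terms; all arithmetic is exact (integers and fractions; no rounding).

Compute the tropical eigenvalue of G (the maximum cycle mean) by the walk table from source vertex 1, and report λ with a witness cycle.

q=0: [-∞, 0, -∞, -∞, -∞]
q=1: [-2, -15, -3, -∞, -∞]
q=2: [-17, 3, -18, 2, -9]
q=3: [9, -5, 0, 0, -5]
q=4: [7, 14, -8, 7, 2]
q=5: [14, 12, 11, 11, 0]
Optimal cycle mean attained by: cycle 0->1->2->3->0, total 5 + (-3) + 5 + 7, length 4.
Answer: λ = 7/2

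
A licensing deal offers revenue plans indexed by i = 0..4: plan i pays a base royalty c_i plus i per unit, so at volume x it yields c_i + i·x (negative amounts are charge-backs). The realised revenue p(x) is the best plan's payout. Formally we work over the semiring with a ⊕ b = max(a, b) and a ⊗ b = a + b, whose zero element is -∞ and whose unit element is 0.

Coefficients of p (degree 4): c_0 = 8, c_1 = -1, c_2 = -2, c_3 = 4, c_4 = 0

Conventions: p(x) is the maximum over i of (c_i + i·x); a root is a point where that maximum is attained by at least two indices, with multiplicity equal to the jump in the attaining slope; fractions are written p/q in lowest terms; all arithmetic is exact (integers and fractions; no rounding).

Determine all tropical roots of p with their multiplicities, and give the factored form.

hull edge (i=0, c=8) to (i=3, c=4): slope -4/3, span 3
hull edge (i=3, c=4) to (i=4, c=0): slope -4, span 1
Factored form: p(x) = 0 ⊗ (x ⊕ 4/3) ⊗ (x ⊕ 4/3) ⊗ (x ⊕ 4/3) ⊗ (x ⊕ 4)
Answer: roots = 4/3 (mult 3), 4 (mult 1)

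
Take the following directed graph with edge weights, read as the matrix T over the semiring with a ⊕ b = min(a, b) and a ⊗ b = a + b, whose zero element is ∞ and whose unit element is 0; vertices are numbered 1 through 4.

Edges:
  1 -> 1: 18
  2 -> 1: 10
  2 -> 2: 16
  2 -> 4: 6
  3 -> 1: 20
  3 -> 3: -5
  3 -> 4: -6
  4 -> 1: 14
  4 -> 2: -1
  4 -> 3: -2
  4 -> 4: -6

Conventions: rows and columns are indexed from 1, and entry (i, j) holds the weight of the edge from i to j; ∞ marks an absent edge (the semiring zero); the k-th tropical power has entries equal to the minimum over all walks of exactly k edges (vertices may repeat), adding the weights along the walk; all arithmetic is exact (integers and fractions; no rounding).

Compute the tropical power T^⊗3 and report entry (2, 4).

T^⊗2:
  [36, ∞, ∞, ∞]
  [20, 5, 4, 0]
  [8, -7, -10, -12]
  [8, -7, -8, -12]
T^⊗3:
  [54, ∞, ∞, ∞]
  [14, -1, -2, -6]
  [2, -13, -15, -18]
  [2, -13, -14, -18]
Key observation: the optimum is the walk 2->4->4->4, with weight 6 + (-6) + (-6) = -6.
Optimal value attained by: walk 2->4->4->4.
Answer: (T^⊗3)[2][4] = -6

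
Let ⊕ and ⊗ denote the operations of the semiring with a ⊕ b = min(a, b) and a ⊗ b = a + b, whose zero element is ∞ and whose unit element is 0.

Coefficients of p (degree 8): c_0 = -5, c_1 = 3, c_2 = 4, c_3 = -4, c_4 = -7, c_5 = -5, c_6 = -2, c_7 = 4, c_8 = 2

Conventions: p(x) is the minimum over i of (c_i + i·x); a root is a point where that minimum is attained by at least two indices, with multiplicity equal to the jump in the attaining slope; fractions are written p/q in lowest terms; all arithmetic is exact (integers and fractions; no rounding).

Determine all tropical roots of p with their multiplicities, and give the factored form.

hull edge (i=0, c=-5) to (i=4, c=-7): slope -1/2, span 4
hull edge (i=4, c=-7) to (i=5, c=-5): slope 2, span 1
hull edge (i=5, c=-5) to (i=8, c=2): slope 7/3, span 3
Factored form: p(x) = 2 ⊗ (x ⊕ (-7/3)) ⊗ (x ⊕ (-7/3)) ⊗ (x ⊕ (-7/3)) ⊗ (x ⊕ (-2)) ⊗ (x ⊕ 1/2) ⊗ (x ⊕ 1/2) ⊗ (x ⊕ 1/2) ⊗ (x ⊕ 1/2)
Answer: roots = -7/3 (mult 3), -2 (mult 1), 1/2 (mult 4)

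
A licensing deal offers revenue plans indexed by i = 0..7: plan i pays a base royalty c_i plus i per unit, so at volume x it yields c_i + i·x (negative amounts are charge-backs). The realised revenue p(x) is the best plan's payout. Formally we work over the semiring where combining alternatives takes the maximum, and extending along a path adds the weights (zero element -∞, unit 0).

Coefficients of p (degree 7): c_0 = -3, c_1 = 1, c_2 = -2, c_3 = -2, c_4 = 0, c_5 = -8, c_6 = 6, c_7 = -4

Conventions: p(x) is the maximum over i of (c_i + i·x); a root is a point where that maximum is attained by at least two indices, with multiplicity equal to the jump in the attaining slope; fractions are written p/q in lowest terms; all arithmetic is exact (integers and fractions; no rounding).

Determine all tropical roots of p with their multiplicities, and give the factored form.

hull edge (i=0, c=-3) to (i=1, c=1): slope 4, span 1
hull edge (i=1, c=1) to (i=6, c=6): slope 1, span 5
hull edge (i=6, c=6) to (i=7, c=-4): slope -10, span 1
Factored form: p(x) = -4 ⊗ (x ⊕ (-4)) ⊗ (x ⊕ (-1)) ⊗ (x ⊕ (-1)) ⊗ (x ⊕ (-1)) ⊗ (x ⊕ (-1)) ⊗ (x ⊕ (-1)) ⊗ (x ⊕ 10)
Answer: roots = -4 (mult 1), -1 (mult 5), 10 (mult 1)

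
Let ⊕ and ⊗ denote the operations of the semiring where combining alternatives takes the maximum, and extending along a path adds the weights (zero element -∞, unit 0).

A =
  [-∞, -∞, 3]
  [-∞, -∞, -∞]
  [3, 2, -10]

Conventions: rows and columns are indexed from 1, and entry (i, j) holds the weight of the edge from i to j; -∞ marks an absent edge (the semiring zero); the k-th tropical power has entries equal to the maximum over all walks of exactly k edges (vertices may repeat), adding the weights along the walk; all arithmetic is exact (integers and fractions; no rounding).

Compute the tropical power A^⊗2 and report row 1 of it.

A^⊗2:
  [6, 5, -7]
  [-∞, -∞, -∞]
  [-7, -8, 6]
Answer: row 1 of A^⊗2 = [6, 5, -7]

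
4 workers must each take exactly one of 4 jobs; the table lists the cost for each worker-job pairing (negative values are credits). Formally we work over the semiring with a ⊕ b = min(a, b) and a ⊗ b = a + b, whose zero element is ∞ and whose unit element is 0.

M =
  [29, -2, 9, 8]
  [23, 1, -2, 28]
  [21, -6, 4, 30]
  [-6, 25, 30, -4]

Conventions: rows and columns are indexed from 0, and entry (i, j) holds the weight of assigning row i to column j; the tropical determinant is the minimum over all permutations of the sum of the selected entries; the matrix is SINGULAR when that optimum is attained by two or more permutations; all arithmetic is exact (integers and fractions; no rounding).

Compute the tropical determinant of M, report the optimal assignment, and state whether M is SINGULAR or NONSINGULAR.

σ = (0, 1, 2, 3): 29 + 1 + 4 + (-4) = 30
σ = (0, 1, 3, 2): 29 + 1 + 30 + 30 = 90
σ = (0, 2, 1, 3): 29 + (-2) + (-6) + (-4) = 17
σ = (0, 2, 3, 1): 29 + (-2) + 30 + 25 = 82
σ = (0, 3, 1, 2): 29 + 28 + (-6) + 30 = 81
σ = (0, 3, 2, 1): 29 + 28 + 4 + 25 = 86
σ = (1, 0, 2, 3): (-2) + 23 + 4 + (-4) = 21
σ = (1, 0, 3, 2): (-2) + 23 + 30 + 30 = 81
σ = (1, 2, 0, 3): (-2) + (-2) + 21 + (-4) = 13
σ = (1, 2, 3, 0): (-2) + (-2) + 30 + (-6) = 20
σ = (1, 3, 0, 2): (-2) + 28 + 21 + 30 = 77
σ = (1, 3, 2, 0): (-2) + 28 + 4 + (-6) = 24
σ = (2, 0, 1, 3): 9 + 23 + (-6) + (-4) = 22
σ = (2, 0, 3, 1): 9 + 23 + 30 + 25 = 87
σ = (2, 1, 0, 3): 9 + 1 + 21 + (-4) = 27
σ = (2, 1, 3, 0): 9 + 1 + 30 + (-6) = 34
σ = (2, 3, 0, 1): 9 + 28 + 21 + 25 = 83
σ = (2, 3, 1, 0): 9 + 28 + (-6) + (-6) = 25
σ = (3, 0, 1, 2): 8 + 23 + (-6) + 30 = 55
σ = (3, 0, 2, 1): 8 + 23 + 4 + 25 = 60
σ = (3, 1, 0, 2): 8 + 1 + 21 + 30 = 60
σ = (3, 1, 2, 0): 8 + 1 + 4 + (-6) = 7
σ = (3, 2, 0, 1): 8 + (-2) + 21 + 25 = 52
σ = (3, 2, 1, 0): 8 + (-2) + (-6) + (-6) = -6
Optimal value attained by: σ = (3, 2, 1, 0).
Answer: det⊕(M) = -6; verdict: NONSINGULAR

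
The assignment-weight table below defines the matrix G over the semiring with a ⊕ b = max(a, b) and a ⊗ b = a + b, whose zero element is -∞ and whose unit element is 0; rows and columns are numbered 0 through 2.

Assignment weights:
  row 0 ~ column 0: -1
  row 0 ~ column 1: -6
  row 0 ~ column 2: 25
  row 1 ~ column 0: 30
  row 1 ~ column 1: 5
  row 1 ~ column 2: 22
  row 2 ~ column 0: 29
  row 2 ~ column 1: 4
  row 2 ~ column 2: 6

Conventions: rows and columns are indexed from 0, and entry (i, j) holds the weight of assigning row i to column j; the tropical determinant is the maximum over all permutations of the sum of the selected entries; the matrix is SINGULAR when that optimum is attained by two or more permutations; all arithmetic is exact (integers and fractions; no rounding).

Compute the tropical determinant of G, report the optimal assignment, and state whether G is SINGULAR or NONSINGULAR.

σ = (0, 1, 2): (-1) + 5 + 6 = 10
σ = (0, 2, 1): (-1) + 22 + 4 = 25
σ = (1, 0, 2): (-6) + 30 + 6 = 30
σ = (1, 2, 0): (-6) + 22 + 29 = 45
σ = (2, 0, 1): 25 + 30 + 4 = 59
σ = (2, 1, 0): 25 + 5 + 29 = 59
Optimal value attained by: σ = (2, 0, 1).
Answer: det⊕(G) = 59; verdict: SINGULAR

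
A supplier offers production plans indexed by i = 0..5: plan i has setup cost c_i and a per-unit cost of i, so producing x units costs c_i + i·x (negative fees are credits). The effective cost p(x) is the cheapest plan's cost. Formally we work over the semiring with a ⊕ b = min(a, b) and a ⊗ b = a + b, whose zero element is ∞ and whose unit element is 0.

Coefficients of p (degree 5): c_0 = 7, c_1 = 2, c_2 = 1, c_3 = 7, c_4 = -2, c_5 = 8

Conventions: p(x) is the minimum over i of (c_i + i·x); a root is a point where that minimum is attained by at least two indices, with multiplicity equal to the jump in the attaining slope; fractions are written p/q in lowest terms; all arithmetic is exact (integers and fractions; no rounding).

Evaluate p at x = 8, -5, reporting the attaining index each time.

p(8) = min(7+0·8=7, 2+1·8=10, 1+2·8=17, 7+3·8=31, -2+4·8=30, 8+5·8=48) = 7 (attained by i=0)
p(-5) = min(7+0·(-5)=7, 2+1·(-5)=-3, 1+2·(-5)=-9, 7+3·(-5)=-8, -2+4·(-5)=-22, 8+5·(-5)=-17) = -22 (attained by i=4)
Answer: p(8) = 7; p(-5) = -22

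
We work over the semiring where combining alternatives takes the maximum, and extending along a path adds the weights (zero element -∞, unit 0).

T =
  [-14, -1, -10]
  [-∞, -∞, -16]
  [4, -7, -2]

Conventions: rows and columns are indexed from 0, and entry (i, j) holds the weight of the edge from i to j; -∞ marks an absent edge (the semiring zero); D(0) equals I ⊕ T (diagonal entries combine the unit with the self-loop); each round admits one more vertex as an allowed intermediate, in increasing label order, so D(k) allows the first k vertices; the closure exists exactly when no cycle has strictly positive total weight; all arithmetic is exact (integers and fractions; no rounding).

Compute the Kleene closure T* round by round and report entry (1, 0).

D(0):
  [0, -1, -10]
  [-∞, 0, -16]
  [4, -7, 0]
D(1):
  [0, -1, -10]
  [-∞, 0, -16]
  [4, 3, 0]
D(2):
  [0, -1, -10]
  [-∞, 0, -16]
  [4, 3, 0]
D(3):
  [0, -1, -10]
  [-12, 0, -16]
  [4, 3, 0]
Answer: T*[1][0] = -12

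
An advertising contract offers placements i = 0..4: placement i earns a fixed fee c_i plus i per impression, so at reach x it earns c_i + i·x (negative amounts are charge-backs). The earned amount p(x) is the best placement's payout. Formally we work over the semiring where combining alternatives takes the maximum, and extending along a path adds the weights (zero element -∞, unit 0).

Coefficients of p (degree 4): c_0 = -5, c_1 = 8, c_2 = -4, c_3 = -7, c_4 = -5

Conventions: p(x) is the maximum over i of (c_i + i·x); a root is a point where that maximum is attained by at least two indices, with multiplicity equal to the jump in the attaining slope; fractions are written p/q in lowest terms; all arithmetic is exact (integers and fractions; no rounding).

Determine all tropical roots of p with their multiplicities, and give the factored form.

hull edge (i=0, c=-5) to (i=1, c=8): slope 13, span 1
hull edge (i=1, c=8) to (i=4, c=-5): slope -13/3, span 3
Factored form: p(x) = -5 ⊗ (x ⊕ (-13)) ⊗ (x ⊕ 13/3) ⊗ (x ⊕ 13/3) ⊗ (x ⊕ 13/3)
Answer: roots = -13 (mult 1), 13/3 (mult 3)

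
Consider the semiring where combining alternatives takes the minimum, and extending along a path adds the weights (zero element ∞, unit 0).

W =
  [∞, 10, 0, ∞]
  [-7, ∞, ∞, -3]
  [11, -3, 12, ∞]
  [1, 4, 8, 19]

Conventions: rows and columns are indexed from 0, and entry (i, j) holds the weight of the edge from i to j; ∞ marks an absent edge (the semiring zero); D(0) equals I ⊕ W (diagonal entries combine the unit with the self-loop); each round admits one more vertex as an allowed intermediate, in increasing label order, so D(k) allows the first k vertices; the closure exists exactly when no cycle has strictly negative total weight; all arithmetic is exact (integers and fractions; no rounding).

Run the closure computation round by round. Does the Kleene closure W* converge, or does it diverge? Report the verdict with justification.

D(0):
  [0, 10, 0, ∞]
  [-7, 0, ∞, -3]
  [11, -3, 0, ∞]
  [1, 4, 8, 0]
D(1):
  [0, 10, 0, ∞]
  [-7, 0, -7, -3]
  [11, -3, 0, ∞]
  [1, 4, 1, 0]
Detection: at round 2, diagonal entry (2, 2) turns strictly negative.
Key observation: the cycle 2->1->0->2 has total weight (-3) + (-7) + 0, which is strictly negative.
Answer: DIVERGES — negative cycle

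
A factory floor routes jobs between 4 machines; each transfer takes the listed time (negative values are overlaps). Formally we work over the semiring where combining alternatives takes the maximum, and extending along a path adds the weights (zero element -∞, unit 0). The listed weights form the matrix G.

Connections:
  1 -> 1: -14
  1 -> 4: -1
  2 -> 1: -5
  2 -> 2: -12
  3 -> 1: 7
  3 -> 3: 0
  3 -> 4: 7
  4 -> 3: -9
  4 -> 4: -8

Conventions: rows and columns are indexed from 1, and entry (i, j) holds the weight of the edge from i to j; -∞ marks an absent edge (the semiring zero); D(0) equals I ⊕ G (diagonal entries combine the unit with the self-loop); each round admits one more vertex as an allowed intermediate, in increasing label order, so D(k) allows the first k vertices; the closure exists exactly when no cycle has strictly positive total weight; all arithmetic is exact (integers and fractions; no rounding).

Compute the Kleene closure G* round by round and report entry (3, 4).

D(0):
  [0, -∞, -∞, -1]
  [-5, 0, -∞, -∞]
  [7, -∞, 0, 7]
  [-∞, -∞, -9, 0]
D(1):
  [0, -∞, -∞, -1]
  [-5, 0, -∞, -6]
  [7, -∞, 0, 7]
  [-∞, -∞, -9, 0]
D(2):
  [0, -∞, -∞, -1]
  [-5, 0, -∞, -6]
  [7, -∞, 0, 7]
  [-∞, -∞, -9, 0]
D(3):
  [0, -∞, -∞, -1]
  [-5, 0, -∞, -6]
  [7, -∞, 0, 7]
  [-2, -∞, -9, 0]
D(4):
  [0, -∞, -10, -1]
  [-5, 0, -15, -6]
  [7, -∞, 0, 7]
  [-2, -∞, -9, 0]
Answer: G*[3][4] = 7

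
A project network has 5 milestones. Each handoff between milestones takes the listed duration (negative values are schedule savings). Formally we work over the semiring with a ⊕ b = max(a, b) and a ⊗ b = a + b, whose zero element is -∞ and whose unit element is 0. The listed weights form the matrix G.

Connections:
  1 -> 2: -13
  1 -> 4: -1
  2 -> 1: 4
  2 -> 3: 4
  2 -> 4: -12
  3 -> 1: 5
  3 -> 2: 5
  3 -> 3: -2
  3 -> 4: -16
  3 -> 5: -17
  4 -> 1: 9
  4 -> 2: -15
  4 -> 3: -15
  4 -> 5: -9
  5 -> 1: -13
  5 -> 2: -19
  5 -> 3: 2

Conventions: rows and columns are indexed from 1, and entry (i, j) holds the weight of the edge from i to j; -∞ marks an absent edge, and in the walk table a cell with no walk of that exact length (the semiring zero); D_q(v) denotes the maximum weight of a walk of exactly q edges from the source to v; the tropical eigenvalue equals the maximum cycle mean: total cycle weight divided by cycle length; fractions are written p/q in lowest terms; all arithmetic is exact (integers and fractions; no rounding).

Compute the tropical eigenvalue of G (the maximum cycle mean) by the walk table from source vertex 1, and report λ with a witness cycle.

q=0: [0, -∞, -∞, -∞, -∞]
q=1: [-∞, -13, -∞, -1, -∞]
q=2: [8, -16, -9, -25, -10]
q=3: [-4, -4, -8, 7, -26]
q=4: [16, -3, 0, -5, -2]
q=5: [5, 5, 1, 15, -14]
Optimal cycle mean attained by: cycle 2->3->2, total 4 + 5, length 2.
Answer: λ = 9/2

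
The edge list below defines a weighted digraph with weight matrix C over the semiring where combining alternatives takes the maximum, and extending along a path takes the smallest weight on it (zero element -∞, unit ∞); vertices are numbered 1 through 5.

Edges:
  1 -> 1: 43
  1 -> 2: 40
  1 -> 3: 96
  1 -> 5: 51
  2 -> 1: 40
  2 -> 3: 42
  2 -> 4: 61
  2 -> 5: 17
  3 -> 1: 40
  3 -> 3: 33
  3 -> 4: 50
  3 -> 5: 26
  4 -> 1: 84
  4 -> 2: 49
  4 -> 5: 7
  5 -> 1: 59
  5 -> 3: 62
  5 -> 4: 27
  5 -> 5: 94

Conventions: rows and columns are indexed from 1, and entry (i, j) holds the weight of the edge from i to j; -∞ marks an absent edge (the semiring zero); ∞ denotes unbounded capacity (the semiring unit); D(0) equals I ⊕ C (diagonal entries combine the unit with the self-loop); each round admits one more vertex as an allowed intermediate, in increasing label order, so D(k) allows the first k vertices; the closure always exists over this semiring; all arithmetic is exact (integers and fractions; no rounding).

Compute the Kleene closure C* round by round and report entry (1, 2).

D(0):
  [∞, 40, 96, -∞, 51]
  [40, ∞, 42, 61, 17]
  [40, -∞, ∞, 50, 26]
  [84, 49, -∞, ∞, 7]
  [59, -∞, 62, 27, ∞]
D(1):
  [∞, 40, 96, -∞, 51]
  [40, ∞, 42, 61, 40]
  [40, 40, ∞, 50, 40]
  [84, 49, 84, ∞, 51]
  [59, 40, 62, 27, ∞]
D(2):
  [∞, 40, 96, 40, 51]
  [40, ∞, 42, 61, 40]
  [40, 40, ∞, 50, 40]
  [84, 49, 84, ∞, 51]
  [59, 40, 62, 40, ∞]
D(3):
  [∞, 40, 96, 50, 51]
  [40, ∞, 42, 61, 40]
  [40, 40, ∞, 50, 40]
  [84, 49, 84, ∞, 51]
  [59, 40, 62, 50, ∞]
D(4):
  [∞, 49, 96, 50, 51]
  [61, ∞, 61, 61, 51]
  [50, 49, ∞, 50, 50]
  [84, 49, 84, ∞, 51]
  [59, 49, 62, 50, ∞]
D(5):
  [∞, 49, 96, 50, 51]
  [61, ∞, 61, 61, 51]
  [50, 49, ∞, 50, 50]
  [84, 49, 84, ∞, 51]
  [59, 49, 62, 50, ∞]
Answer: C*[1][2] = 49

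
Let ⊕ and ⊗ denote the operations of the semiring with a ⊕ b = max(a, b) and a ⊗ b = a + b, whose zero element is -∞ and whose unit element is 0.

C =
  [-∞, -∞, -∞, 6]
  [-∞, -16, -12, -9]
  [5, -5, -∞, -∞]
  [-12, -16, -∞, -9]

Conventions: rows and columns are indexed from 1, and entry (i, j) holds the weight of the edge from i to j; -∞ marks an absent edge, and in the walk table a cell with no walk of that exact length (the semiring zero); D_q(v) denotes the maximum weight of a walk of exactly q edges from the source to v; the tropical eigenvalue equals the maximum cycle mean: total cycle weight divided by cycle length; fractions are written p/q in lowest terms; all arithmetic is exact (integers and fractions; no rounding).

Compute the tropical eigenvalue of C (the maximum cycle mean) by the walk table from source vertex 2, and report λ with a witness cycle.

q=0: [-∞, 0, -∞, -∞]
q=1: [-∞, -16, -12, -9]
q=2: [-7, -17, -28, -18]
q=3: [-23, -33, -29, -1]
q=4: [-13, -17, -45, -10]
Optimal cycle mean attained by: cycle 1->4->1, total 6 + (-12), length 2.
Answer: λ = -3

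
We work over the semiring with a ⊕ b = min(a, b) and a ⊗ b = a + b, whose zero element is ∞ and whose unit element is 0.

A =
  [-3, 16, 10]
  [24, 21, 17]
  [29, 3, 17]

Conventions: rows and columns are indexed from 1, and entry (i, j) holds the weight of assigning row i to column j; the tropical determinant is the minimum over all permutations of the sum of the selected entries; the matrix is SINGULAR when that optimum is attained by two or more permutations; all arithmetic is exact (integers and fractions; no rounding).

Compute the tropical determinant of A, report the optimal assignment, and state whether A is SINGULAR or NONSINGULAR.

σ = (1, 2, 3): (-3) + 21 + 17 = 35
σ = (1, 3, 2): (-3) + 17 + 3 = 17
σ = (2, 1, 3): 16 + 24 + 17 = 57
σ = (2, 3, 1): 16 + 17 + 29 = 62
σ = (3, 1, 2): 10 + 24 + 3 = 37
σ = (3, 2, 1): 10 + 21 + 29 = 60
Optimal value attained by: σ = (1, 3, 2).
Answer: det⊕(A) = 17; verdict: NONSINGULAR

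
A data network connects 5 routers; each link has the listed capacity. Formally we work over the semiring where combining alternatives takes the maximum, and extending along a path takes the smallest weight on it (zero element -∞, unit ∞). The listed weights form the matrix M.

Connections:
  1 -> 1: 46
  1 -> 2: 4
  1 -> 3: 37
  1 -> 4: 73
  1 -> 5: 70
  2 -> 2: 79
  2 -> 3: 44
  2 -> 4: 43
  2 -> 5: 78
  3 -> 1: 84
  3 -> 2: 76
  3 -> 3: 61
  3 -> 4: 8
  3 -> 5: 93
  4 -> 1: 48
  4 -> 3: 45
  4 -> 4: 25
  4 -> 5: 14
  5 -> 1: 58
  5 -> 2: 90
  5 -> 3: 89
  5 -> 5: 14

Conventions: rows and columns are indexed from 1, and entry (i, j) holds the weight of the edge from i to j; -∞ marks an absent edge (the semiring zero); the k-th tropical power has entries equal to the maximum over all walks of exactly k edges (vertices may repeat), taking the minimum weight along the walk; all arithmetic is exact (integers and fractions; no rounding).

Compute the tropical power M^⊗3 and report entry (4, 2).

M^⊗2:
  [58, 70, 70, 46, 46]
  [58, 79, 78, 43, 78]
  [61, 90, 89, 73, 76]
  [46, 45, 45, 48, 48]
  [84, 79, 61, 58, 89]
M^⊗3:
  [70, 70, 61, 58, 70]
  [78, 79, 78, 58, 78]
  [84, 79, 76, 61, 89]
  [48, 48, 48, 46, 46]
  [61, 89, 89, 73, 78]
Key observation: the optimum is the walk 4->1->5->2, with weight 48 min 70 min 90 = 48.
Optimal value attained by: walk 4->1->5->2.
Answer: (M^⊗3)[4][2] = 48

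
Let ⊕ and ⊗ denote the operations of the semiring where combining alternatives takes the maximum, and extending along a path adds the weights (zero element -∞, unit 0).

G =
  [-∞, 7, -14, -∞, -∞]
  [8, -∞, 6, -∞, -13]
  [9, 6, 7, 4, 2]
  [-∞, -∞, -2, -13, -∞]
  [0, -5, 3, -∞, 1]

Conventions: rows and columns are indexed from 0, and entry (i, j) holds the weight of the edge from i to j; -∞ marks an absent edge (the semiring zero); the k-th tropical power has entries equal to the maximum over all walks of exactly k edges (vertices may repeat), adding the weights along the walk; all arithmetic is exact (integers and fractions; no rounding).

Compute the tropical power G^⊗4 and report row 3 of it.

G^⊗2:
  [15, -8, 13, -10, -6]
  [15, 15, 13, 10, 8]
  [16, 16, 14, 11, 9]
  [7, 4, 5, 2, 0]
  [12, 9, 10, 7, 5]
G^⊗3:
  [22, 22, 20, 17, 15]
  [23, 22, 21, 17, 15]
  [24, 23, 22, 18, 16]
  [14, 14, 12, 9, 7]
  [19, 19, 17, 14, 12]
G^⊗4:
  [30, 29, 28, 24, 22]
  [30, 30, 28, 25, 23]
  [31, 31, 29, 26, 24]
  [22, 21, 20, 16, 14]
  [27, 26, 25, 21, 19]
Answer: row 3 of G^⊗4 = [22, 21, 20, 16, 14]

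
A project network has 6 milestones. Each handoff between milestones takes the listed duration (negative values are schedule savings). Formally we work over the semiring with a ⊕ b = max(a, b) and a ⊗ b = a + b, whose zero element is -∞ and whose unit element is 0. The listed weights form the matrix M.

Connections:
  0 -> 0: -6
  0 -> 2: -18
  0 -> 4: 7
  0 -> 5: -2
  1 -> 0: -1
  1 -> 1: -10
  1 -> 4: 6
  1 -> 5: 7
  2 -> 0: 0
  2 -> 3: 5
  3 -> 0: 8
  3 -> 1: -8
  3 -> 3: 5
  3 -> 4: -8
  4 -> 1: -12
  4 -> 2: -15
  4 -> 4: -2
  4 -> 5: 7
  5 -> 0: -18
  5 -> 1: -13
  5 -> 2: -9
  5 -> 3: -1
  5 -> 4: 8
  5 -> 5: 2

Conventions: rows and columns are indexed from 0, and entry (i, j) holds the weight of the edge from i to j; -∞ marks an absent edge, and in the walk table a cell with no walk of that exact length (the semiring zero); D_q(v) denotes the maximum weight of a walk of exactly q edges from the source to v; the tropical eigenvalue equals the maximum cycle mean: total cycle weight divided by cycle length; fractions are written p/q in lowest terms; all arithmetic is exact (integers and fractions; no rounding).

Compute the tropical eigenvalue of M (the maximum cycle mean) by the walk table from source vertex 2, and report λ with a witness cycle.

q=0: [-∞, -∞, 0, -∞, -∞, -∞]
q=1: [0, -∞, -∞, 5, -∞, -∞]
q=2: [13, -3, -18, 10, 7, -2]
q=3: [18, 2, -5, 15, 20, 14]
q=4: [23, 8, 5, 20, 25, 27]
q=5: [28, 14, 18, 26, 35, 32]
q=6: [34, 23, 23, 31, 40, 42]
Optimal cycle mean attained by: cycle 4->5->4, total 7 + 8, length 2.
Answer: λ = 15/2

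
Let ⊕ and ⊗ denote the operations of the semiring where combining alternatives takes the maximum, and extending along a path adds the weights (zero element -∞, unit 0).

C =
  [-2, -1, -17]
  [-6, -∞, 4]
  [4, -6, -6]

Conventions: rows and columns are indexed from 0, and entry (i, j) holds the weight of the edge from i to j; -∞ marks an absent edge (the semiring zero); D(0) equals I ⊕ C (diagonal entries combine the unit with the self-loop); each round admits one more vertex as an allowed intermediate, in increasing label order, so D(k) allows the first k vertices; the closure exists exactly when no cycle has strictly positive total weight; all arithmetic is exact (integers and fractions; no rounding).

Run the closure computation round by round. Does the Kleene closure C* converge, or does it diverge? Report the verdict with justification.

D(0):
  [0, -1, -17]
  [-6, 0, 4]
  [4, -6, 0]
D(1):
  [0, -1, -17]
  [-6, 0, 4]
  [4, 3, 0]
Detection: at round 2, diagonal entry (2, 2) turns strictly positive.
Key observation: the cycle 2->0->1->2 has total weight 4 + (-1) + 4, which is strictly positive.
Answer: DIVERGES — positive cycle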